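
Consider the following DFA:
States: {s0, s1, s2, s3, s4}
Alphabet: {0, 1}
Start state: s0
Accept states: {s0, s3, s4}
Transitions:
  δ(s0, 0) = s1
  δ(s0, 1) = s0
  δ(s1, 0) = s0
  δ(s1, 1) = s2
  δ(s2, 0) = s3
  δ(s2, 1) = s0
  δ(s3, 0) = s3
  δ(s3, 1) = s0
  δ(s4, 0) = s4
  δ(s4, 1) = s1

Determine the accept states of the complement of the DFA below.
Complement accept states = All states \ Original accept states
= {s0, s1, s2, s3, s4} \ {s0, s3, s4}
{s1, s2}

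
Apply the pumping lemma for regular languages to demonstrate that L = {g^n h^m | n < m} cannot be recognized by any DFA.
Assume L is regular with pumping length p. Idea: pumping up the g-block makes the g-count reach the h-count.
Choose s = g^p h^(p+1) ∈ L. By the pumping lemma, s = xyz with |xy| ≤ p, |y| > 0, so y = g^k with k ≥ 1. Then xy²z = g^(p+k) h^(p+1). Since p+k ≥ p+1, the number of g's is no longer strictly less than the number of h's, so xy²z ∉ L.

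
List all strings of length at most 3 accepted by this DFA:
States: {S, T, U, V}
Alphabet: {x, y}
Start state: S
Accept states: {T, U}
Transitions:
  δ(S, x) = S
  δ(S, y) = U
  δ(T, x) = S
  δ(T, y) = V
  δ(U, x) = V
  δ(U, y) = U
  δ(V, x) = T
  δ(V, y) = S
y, xy, yy, xxy, xyy, yxx, yyy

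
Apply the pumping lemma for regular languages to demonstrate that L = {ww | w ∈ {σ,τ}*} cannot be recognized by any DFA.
Assume L is regular with pumping length p. Idea: pumping the leading σ-block breaks the equality of the two halves.
Choose s = σ^p τ σ^p τ ∈ L (with w = σ^p τ). |s| = 2p+2 ≥ p. By the pumping lemma, s = xyz with |xy| ≤ p, |y| > 0, so y = σ^k with k ≥ 1, in the first σ-block. Then xy²z = σ^(p+k) τ σ^p τ, of length 2p+2+k. If k is odd this length is odd, so it cannot be of the form ww. If k is even, each half has length p+1+k/2 ≤ p+k, so the first half lies entirely inside the leading σ-block and contains no τ, while the second half ends in τ; the halves differ. Either way xy²z ∉ L.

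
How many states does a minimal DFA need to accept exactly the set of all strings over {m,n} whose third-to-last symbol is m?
By Myhill–Nerode, count the distinguishable equivalence classes: 2^3 = 8 classes — the DFA must remember the last 3 symbols read; every pair of distinct length-3 suffixes is distinguishable by some continuation.
8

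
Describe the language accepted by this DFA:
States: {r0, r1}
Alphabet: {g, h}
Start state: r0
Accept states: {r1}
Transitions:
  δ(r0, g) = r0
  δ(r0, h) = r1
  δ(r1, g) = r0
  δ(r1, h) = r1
Testing a few strings:
  'gg' → reject
  'hh' → accept
  'g' → reject
  'h' → accept
State roles: r0=last symbol not h; r1=last symbol is h
All strings over {g,h} ending with h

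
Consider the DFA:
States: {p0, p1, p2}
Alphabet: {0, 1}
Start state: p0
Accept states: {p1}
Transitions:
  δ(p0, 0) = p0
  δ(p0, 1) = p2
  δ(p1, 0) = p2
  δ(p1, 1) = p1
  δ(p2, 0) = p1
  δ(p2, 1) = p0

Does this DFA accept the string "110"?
Processing string "110":
  p0 --1--> p2
  p2 --1--> p0
  p0 --0--> p0
Final state: p0
Accept states: {p1}
No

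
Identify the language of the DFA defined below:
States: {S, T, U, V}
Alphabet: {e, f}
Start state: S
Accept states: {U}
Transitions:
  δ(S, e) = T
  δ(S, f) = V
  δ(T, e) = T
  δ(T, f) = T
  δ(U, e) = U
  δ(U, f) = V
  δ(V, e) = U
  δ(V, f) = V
Testing a few strings:
  'e' → reject
  'f' → reject
  'ee' → reject
  'feee' → accept
State roles: S=no input read; T=started with e (dead); U=started with f, last symbol e; V=started with f, last symbol f
All strings over {e,f} that start with f and end with e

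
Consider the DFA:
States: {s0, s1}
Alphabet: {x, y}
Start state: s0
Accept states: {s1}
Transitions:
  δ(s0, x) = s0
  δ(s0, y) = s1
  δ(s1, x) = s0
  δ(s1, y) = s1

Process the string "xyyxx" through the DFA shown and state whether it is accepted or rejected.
Processing string "xyyxx":
  s0 --x--> s0
  s0 --y--> s1
  s1 --y--> s1
  s1 --x--> s0
  s0 --x--> s0
Final state: s0
Accept states: {s1}
No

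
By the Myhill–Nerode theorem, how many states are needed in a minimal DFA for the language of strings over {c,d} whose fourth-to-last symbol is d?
By Myhill–Nerode, count the distinguishable equivalence classes: 2^4 = 16 classes — the DFA must remember the last 4 symbols read; every pair of distinct length-4 suffixes is distinguishable by some continuation.
16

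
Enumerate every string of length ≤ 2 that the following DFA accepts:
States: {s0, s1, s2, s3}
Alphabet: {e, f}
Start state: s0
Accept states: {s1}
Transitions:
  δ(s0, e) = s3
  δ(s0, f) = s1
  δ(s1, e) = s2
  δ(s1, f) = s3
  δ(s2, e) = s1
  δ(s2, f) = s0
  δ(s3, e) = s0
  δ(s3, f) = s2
f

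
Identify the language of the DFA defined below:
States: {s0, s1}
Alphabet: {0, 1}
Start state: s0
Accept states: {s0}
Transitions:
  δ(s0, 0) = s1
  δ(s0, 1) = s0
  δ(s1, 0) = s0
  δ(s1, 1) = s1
Testing a few strings:
  '100' → accept
  '00' → accept
  '01' → reject
  '0' → reject
State roles: s0=even number of 0's so far; s1=odd number of 0's so far
All binary strings with an even number of 0's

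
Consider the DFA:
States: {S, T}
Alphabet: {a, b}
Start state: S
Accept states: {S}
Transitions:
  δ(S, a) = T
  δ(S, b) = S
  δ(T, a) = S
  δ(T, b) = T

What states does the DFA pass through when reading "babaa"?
read 'b': S → S
  read 'a': S → T
  read 'b': T → T
  read 'a': T → S
  read 'a': S → T
S -> S -> T -> T -> S -> T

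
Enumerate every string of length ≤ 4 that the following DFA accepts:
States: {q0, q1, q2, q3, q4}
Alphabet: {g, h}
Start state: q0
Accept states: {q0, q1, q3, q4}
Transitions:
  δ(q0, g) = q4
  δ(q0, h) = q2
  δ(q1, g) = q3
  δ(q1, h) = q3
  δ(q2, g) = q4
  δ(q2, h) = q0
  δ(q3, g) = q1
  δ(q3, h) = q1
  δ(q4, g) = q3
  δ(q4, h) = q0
ε, g, gg, gh, hg, hh, ggg, ggh, ghg, hgg, hgh, hhg, gggg, gggh, gghg, gghh, ghgg, ghgh, ghhg, ghhh, hggg, hggh, hghg, hhgg, hhgh, hhhg, hhhh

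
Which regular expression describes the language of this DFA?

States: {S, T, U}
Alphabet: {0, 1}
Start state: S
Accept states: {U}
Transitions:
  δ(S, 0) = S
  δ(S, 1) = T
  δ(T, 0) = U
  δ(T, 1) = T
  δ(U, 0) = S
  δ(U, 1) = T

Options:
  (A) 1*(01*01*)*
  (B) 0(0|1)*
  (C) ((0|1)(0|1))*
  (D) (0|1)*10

Check each option against the DFA on short strings; one disagreement eliminates an option:
  (A) 1*(01*01*)*: on ε the DFA stays in S and rejects (S ∉ Accept), but the regex matches it → eliminate
  (B) 0(0|1)*: on '0' the DFA goes S → S and rejects (S ∉ Accept), but the regex matches it → eliminate
  (C) ((0|1)(0|1))*: on ε the DFA stays in S and rejects (S ∉ Accept), but the regex matches it → eliminate
  (D) (0|1)*10: agrees with the DFA on every string of length ≤ 6
Only (D) is consistent with the DFA.
(D) (0|1)*10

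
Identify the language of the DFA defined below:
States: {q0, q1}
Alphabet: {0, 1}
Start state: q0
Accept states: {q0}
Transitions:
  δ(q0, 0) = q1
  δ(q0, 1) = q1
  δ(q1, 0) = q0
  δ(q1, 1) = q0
Testing a few strings:
  '11' → accept
  '0' → reject
  '110' → reject
  '101' → reject
State roles: q0=even length so far; q1=odd length so far
All binary strings of even length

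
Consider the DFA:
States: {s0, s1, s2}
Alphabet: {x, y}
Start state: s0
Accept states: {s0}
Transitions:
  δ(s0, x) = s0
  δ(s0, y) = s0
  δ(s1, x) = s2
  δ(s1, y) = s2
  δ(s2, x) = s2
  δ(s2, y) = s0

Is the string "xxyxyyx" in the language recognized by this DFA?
Processing string "xxyxyyx":
  s0 --x--> s0
  s0 --x--> s0
  s0 --y--> s0
  s0 --x--> s0
  s0 --y--> s0
  s0 --y--> s0
  s0 --x--> s0
Final state: s0
Accept states: {s0}
Yes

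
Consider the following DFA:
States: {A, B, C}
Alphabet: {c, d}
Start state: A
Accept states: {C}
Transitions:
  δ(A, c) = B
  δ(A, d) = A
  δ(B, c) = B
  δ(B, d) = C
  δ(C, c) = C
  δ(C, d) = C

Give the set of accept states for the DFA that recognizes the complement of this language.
Complement accept states = All states \ Original accept states
= {A, B, C} \ {C}
{A, B}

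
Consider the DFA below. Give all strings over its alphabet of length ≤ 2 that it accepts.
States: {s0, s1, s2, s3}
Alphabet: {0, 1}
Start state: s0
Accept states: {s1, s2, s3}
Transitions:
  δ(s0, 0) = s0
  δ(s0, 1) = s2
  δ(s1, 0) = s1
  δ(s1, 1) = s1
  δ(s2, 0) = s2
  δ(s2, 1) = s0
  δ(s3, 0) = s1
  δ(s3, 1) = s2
1, 01, 10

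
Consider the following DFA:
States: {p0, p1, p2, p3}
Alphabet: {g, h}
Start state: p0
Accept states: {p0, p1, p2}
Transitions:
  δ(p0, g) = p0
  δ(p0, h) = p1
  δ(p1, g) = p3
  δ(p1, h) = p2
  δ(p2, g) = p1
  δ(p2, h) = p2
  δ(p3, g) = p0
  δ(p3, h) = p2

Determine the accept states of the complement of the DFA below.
Complement accept states = All states \ Original accept states
= {p0, p1, p2, p3} \ {p0, p1, p2}
{p3}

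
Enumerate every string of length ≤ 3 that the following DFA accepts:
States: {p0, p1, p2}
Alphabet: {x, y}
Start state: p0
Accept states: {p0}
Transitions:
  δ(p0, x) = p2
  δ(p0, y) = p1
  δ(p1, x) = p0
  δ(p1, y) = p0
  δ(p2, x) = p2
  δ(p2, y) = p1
ε, yx, yy, xyx, xyy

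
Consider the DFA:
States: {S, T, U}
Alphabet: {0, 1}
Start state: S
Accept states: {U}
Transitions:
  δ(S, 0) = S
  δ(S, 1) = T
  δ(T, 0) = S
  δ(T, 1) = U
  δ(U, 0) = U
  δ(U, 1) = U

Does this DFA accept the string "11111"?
Processing string "11111":
  S --1--> T
  T --1--> U
  U --1--> U
  U --1--> U
  U --1--> U
Final state: U
Accept states: {U}
Yes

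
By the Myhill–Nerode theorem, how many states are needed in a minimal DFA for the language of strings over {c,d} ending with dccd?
By Myhill–Nerode, count the distinguishable equivalence classes: 5 classes — one per longest suffix of the input that is a prefix of 'dccd' (lengths 0 through 4); only the length-4 class is accepting.
5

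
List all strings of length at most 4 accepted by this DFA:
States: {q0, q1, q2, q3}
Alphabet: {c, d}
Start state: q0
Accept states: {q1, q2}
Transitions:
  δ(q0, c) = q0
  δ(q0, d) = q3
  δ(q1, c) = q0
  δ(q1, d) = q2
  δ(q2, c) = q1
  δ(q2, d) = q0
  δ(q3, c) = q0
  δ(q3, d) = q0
None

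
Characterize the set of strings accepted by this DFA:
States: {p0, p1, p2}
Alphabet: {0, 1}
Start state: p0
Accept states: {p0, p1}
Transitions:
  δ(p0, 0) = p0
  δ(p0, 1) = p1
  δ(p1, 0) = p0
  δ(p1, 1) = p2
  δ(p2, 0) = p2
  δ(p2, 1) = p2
Testing a few strings:
  '001' → accept
  '000' → accept
  '1001' → accept
  '11' → reject
State roles: p0=last symbol not 1 (ok); p1=last symbol 1 (ok); p2=saw 11 (dead)
All binary strings with no two consecutive 1's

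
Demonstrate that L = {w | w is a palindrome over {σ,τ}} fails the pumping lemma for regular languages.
Assume L is regular with pumping length p. Idea: pumping the leading σ-block breaks the symmetry.
Choose s = σ^p τ σ^p (a palindrome of length 2p+1 ≥ p). By the pumping lemma, s = xyz with |xy| ≤ p, |y| > 0, so y = σ^k with k > 0 (xy lies entirely in the first σ^p). Then xy²z = σ^(p+k) τ σ^p, which is not a palindrome since p+k ≠ p.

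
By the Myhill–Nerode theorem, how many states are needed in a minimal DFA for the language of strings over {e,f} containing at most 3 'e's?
By Myhill–Nerode, count the distinguishable equivalence classes: 5 classes — having seen 0, 1, …, 3, or >3 copies of 'e'; counts 0 through 3 are accepting and >3 is dead.
5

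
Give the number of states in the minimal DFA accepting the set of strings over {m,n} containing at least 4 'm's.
By Myhill–Nerode, count the distinguishable equivalence classes: 5 classes — having seen 0, 1, …, 3, or ≥4 copies of 'm'; any two classes i < j (j ≤ 4) are distinguished by the string m^(4−j), which takes class j to 4 copies (accepted) but leaves class i below 4 (rejected).
5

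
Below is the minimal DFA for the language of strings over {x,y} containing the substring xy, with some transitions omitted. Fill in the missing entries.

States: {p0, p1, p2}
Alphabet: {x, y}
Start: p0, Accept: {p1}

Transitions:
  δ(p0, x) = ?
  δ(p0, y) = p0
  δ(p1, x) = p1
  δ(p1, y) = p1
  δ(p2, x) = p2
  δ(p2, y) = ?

From the language and accept set, identify what each state tracks — p0: no x seen yet; p1: substring xy seen; p2: seen a x, waiting for y.
Each missing δ(q, a) is the state matching the new tracked value after reading a.
δ(p0, x) = p2; δ(p2, y) = p1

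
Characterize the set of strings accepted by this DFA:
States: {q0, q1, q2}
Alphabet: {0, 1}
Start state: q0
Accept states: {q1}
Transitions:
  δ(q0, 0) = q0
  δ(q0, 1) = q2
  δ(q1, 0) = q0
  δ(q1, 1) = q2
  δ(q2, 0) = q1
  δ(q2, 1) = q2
Testing a few strings:
  '0' → reject
  '1' → reject
  '100' → reject
  '101' → reject
State roles: q0=no suffix match; q1=suffix is 10; q2=one trailing 1
All binary strings ending with 10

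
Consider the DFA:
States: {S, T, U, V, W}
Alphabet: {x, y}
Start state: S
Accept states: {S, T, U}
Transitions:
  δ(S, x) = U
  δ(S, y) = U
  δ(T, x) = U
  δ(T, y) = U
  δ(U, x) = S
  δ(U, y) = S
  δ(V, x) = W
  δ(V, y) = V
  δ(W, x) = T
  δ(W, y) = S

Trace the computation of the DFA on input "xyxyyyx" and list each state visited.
read 'x': S → U
  read 'y': U → S
  read 'x': S → U
  read 'y': U → S
  read 'y': S → U
  read 'y': U → S
  read 'x': S → U
S -> U -> S -> U -> S -> U -> S -> U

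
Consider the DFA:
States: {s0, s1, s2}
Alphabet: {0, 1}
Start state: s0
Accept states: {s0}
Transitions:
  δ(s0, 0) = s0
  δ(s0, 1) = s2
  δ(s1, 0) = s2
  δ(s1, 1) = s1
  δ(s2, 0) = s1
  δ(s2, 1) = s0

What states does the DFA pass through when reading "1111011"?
read '1': s0 → s2
  read '1': s2 → s0
  read '1': s0 → s2
  read '1': s2 → s0
  read '0': s0 → s0
  read '1': s0 → s2
  read '1': s2 → s0
s0 -> s2 -> s0 -> s2 -> s0 -> s0 -> s2 -> s0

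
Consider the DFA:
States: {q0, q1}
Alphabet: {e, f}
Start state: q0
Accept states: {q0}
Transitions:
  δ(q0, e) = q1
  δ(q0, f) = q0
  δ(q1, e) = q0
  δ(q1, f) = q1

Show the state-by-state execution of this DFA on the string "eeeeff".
read 'e': q0 → q1
  read 'e': q1 → q0
  read 'e': q0 → q1
  read 'e': q1 → q0
  read 'f': q0 → q0
  read 'f': q0 → q0
q0 -> q1 -> q0 -> q1 -> q0 -> q0 -> q0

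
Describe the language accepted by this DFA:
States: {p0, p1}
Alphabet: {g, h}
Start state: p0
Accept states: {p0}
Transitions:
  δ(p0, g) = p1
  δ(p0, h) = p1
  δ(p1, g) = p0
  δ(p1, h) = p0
Testing a few strings:
  'hhh' → reject
  'g' → reject
  'hg' → accept
  'hgg' → reject
State roles: p0=even length so far; p1=odd length so far
All strings over {g,h} of even length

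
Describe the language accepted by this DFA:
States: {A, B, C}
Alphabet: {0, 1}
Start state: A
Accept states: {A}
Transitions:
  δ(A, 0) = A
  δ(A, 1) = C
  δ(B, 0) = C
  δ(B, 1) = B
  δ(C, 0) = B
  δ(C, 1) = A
Testing a few strings:
  '101' → reject
  '111' → reject
  '00' → accept
  '10' → reject
State roles: A=value ≡ 0 (mod 3); B=value ≡ 2 (mod 3); C=value ≡ 1 (mod 3)
All binary strings representing a multiple of 3 (read in base 2; leading zeros allowed and ε counts as 0)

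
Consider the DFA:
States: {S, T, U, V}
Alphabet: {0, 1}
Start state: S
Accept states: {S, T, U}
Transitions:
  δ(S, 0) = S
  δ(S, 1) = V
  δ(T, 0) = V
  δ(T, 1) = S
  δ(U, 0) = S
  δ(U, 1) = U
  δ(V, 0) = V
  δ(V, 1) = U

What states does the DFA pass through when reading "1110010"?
read '1': S → V
  read '1': V → U
  read '1': U → U
  read '0': U → S
  read '0': S → S
  read '1': S → V
  read '0': V → V
S -> V -> U -> U -> S -> S -> V -> V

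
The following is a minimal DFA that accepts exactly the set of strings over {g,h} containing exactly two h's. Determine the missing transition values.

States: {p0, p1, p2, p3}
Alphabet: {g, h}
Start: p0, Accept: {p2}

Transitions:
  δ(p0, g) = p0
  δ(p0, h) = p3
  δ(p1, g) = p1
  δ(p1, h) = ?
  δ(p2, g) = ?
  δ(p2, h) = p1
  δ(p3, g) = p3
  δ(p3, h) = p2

From the language and accept set, identify what each state tracks — p0: zero h's; p1: ≥ three h's (dead); p2: two h's; p3: one h.
Each missing δ(q, a) is the state matching the new tracked value after reading a.
δ(p1, h) = p1; δ(p2, g) = p2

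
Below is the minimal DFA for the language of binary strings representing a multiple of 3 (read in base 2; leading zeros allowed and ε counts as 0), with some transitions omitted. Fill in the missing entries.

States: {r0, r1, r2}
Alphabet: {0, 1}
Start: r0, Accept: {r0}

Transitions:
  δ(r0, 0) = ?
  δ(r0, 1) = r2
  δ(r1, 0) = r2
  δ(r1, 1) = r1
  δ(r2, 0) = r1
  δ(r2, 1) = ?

From the language and accept set, identify what each state tracks — r0: value ≡ 0 (mod 3); r1: value ≡ 2 (mod 3); r2: value ≡ 1 (mod 3).
Each missing δ(q, a) is the state matching the new tracked value after reading a.
δ(r0, 0) = r0; δ(r2, 1) = r0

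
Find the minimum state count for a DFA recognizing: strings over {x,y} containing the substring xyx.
By Myhill–Nerode, count the distinguishable equivalence classes: 4 classes — one per longest suffix of the input that is a prefix of 'xyx' (lengths 0 through 2), plus an absorbing 'already seen xyx' class.
4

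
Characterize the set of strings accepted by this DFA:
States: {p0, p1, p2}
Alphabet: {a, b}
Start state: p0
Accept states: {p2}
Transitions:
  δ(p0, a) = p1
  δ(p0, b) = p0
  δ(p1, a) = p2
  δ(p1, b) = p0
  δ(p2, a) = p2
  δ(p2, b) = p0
Testing a few strings:
  'ba' → reject
  'aa' → accept
  'b' → reject
  'aaaa' → accept
State roles: p0=last symbol not a; p1=one trailing a; p2=two trailing a's
All strings over {a,b} ending with aa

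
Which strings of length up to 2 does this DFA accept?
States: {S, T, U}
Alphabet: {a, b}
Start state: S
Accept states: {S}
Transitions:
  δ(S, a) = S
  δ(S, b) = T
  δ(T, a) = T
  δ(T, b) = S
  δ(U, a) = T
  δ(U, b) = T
ε, a, aa, bb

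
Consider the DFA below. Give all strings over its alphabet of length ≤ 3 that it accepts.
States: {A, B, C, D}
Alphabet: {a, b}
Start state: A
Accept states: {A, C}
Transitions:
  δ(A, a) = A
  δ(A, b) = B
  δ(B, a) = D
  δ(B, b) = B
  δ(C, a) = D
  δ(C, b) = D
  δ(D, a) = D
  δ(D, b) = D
ε, a, aa, aaa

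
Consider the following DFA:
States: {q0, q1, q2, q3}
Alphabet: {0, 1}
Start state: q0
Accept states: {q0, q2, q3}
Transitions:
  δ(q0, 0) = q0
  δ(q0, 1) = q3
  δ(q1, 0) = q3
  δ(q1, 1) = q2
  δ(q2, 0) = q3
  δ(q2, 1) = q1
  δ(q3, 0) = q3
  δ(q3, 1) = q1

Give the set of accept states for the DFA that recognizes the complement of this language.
Complement accept states = All states \ Original accept states
= {q0, q1, q2, q3} \ {q0, q2, q3}
{q1}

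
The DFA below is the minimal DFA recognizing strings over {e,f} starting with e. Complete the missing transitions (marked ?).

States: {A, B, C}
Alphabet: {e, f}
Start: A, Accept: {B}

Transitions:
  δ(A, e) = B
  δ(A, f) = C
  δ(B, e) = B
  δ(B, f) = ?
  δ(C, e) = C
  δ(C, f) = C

From the language and accept set, identify what each state tracks — A: no input read; B: started with e; C: started with f (dead).
Each missing δ(q, a) is the state matching the new tracked value after reading a.
δ(B, f) = B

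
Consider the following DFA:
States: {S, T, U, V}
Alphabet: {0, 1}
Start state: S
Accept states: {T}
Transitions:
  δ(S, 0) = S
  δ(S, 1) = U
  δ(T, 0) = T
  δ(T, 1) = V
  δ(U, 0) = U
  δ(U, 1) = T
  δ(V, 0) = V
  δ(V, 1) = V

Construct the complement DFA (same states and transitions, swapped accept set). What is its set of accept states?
Complement accept states = All states \ Original accept states
= {S, T, U, V} \ {T}
{S, U, V}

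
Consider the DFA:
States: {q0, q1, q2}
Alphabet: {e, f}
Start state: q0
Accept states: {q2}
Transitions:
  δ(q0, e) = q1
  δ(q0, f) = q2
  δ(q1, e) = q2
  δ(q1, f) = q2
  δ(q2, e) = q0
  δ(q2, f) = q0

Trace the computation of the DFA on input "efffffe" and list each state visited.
read 'e': q0 → q1
  read 'f': q1 → q2
  read 'f': q2 → q0
  read 'f': q0 → q2
  read 'f': q2 → q0
  read 'f': q0 → q2
  read 'e': q2 → q0
q0 -> q1 -> q2 -> q0 -> q2 -> q0 -> q2 -> q0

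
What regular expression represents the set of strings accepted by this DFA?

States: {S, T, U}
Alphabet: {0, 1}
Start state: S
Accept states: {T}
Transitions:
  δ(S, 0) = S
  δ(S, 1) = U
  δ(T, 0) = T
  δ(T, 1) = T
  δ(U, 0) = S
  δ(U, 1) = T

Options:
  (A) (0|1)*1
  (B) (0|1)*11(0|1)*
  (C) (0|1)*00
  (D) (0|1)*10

Check each option against the DFA on short strings; one disagreement eliminates an option:
  (A) (0|1)*1: on '1' the DFA goes S → U and rejects (U ∉ Accept), but the regex matches it → eliminate
  (B) (0|1)*11(0|1)*: agrees with the DFA on every string of length ≤ 6
  (C) (0|1)*00: on '00' the DFA goes S → S → S and rejects (S ∉ Accept), but the regex matches it → eliminate
  (D) (0|1)*10: on '10' the DFA goes S → U → S and rejects (S ∉ Accept), but the regex matches it → eliminate
Only (B) is consistent with the DFA.
(B) (0|1)*11(0|1)*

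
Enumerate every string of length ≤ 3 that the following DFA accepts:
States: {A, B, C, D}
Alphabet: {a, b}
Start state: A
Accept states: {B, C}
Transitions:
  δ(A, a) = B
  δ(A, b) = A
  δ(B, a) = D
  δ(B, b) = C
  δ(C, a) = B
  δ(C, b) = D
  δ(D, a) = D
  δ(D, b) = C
a, ab, ba, aab, aba, bab, bba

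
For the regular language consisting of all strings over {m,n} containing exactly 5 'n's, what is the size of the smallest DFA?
By Myhill–Nerode, count the distinguishable equivalence classes: 7 classes — having seen 0, 1, …, 5, or >5 copies of 'n'; the count-5 class is the only accepting one and >5 is dead.
7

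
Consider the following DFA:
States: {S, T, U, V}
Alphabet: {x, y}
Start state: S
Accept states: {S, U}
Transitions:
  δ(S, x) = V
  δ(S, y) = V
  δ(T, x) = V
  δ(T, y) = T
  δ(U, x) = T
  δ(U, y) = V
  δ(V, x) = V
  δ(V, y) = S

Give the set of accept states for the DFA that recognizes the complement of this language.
Complement accept states = All states \ Original accept states
= {S, T, U, V} \ {S, U}
{T, V}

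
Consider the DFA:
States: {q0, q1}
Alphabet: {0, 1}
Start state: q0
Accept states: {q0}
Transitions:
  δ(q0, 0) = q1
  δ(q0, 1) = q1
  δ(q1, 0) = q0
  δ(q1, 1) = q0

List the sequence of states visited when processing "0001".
read '0': q0 → q1
  read '0': q1 → q0
  read '0': q0 → q1
  read '1': q1 → q0
q0 -> q1 -> q0 -> q1 -> q0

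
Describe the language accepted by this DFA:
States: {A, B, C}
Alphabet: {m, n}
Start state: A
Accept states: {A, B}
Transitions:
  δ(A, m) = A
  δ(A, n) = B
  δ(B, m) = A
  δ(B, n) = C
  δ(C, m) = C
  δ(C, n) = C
Testing a few strings:
  'nnn' → reject
  'nn' → reject
  'mnnn' → reject
  'nmnn' → reject
State roles: A=last symbol not n (ok); B=last symbol n (ok); C=saw nn (dead)
All strings over {m,n} with no two consecutive n's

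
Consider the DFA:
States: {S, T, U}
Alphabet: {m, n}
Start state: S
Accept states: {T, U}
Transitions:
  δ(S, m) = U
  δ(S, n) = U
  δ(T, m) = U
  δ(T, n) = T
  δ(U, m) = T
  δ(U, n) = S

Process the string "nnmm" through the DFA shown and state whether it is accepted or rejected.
Processing string "nnmm":
  S --n--> U
  U --n--> S
  S --m--> U
  U --m--> T
Final state: T
Accept states: {T, U}
Yes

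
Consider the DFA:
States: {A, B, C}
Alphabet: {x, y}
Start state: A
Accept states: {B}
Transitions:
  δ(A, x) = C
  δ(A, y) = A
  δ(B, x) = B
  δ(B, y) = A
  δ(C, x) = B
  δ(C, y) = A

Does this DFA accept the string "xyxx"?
Processing string "xyxx":
  A --x--> C
  C --y--> A
  A --x--> C
  C --x--> B
Final state: B
Accept states: {B}
Yes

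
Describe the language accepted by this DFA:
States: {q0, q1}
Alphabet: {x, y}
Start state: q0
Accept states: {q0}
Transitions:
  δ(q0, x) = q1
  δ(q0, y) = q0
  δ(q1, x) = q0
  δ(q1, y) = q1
Testing a few strings:
  'x' → reject
  'yyy' → accept
  'y' → accept
  'xx' → accept
State roles: q0=even number of x's so far; q1=odd number of x's so far
All strings over {x,y} with an even number of x's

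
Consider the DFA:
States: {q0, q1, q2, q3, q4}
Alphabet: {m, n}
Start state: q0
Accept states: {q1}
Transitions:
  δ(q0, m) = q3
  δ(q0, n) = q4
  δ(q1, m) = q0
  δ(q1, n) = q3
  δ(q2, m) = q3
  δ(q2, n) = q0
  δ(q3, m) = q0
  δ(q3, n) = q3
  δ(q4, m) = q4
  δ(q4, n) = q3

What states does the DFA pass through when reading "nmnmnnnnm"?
read 'n': q0 → q4
  read 'm': q4 → q4
  read 'n': q4 → q3
  read 'm': q3 → q0
  read 'n': q0 → q4
  read 'n': q4 → q3
  read 'n': q3 → q3
  read 'n': q3 → q3
  read 'm': q3 → q0
q0 -> q4 -> q4 -> q3 -> q0 -> q4 -> q3 -> q3 -> q3 -> q0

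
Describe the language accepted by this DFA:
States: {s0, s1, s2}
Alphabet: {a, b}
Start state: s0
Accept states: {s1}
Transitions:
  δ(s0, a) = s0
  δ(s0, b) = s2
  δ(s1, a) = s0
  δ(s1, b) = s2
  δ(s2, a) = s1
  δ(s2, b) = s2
Testing a few strings:
  'abbb' → reject
  'baa' → reject
  'bbaa' → reject
  'bb' → reject
State roles: s0=no suffix match; s1=suffix is ba; s2=one trailing b
All strings over {a,b} ending with ba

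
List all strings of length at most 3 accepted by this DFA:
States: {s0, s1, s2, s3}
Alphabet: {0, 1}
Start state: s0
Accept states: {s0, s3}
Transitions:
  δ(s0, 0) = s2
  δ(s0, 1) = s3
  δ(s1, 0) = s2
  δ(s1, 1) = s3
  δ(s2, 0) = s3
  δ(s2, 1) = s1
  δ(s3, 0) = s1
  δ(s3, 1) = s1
ε, 1, 00, 011, 101, 111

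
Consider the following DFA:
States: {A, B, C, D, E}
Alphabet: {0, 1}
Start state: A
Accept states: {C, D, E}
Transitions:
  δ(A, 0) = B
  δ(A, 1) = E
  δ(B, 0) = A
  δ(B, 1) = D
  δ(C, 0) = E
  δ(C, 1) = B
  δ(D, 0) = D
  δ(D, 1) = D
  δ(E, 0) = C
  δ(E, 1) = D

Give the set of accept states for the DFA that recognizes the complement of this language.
Complement accept states = All states \ Original accept states
= {A, B, C, D, E} \ {C, D, E}
{A, B}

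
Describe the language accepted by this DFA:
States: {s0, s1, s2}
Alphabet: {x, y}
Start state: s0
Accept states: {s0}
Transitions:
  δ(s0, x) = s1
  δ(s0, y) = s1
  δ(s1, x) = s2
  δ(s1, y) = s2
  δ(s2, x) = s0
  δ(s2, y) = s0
Testing a few strings:
  'yy' → reject
  'x' → reject
  'xxy' → accept
  'yyx' → accept
State roles: s0=length ≡ 0 (mod 3); s1=length ≡ 1 (mod 3); s2=length ≡ 2 (mod 3)
All strings over {x,y} whose length is a multiple of 3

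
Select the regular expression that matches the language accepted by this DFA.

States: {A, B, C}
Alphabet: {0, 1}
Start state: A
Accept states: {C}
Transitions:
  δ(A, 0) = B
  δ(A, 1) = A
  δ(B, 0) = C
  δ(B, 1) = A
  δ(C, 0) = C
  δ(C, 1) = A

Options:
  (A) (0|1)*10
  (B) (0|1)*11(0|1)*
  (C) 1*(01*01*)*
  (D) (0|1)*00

Check each option against the DFA on short strings; one disagreement eliminates an option:
  (A) (0|1)*10: on '00' the DFA goes A → B → C and accepts (C ∈ Accept), but the regex does not match it → eliminate
  (B) (0|1)*11(0|1)*: on '00' the DFA goes A → B → C and accepts (C ∈ Accept), but the regex does not match it → eliminate
  (C) 1*(01*01*)*: on ε the DFA stays in A and rejects (A ∉ Accept), but the regex matches it → eliminate
  (D) (0|1)*00: agrees with the DFA on every string of length ≤ 6
Only (D) is consistent with the DFA.
(D) (0|1)*00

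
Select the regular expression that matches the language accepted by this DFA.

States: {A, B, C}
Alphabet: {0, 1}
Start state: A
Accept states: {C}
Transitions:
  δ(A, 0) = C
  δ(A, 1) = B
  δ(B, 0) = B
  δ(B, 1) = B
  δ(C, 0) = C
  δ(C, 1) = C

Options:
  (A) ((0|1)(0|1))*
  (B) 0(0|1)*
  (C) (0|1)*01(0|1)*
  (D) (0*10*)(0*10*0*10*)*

Check each option against the DFA on short strings; one disagreement eliminates an option:
  (A) ((0|1)(0|1))*: on ε the DFA stays in A and rejects (A ∉ Accept), but the regex matches it → eliminate
  (B) 0(0|1)*: agrees with the DFA on every string of length ≤ 6
  (C) (0|1)*01(0|1)*: on '0' the DFA goes A → C and accepts (C ∈ Accept), but the regex does not match it → eliminate
  (D) (0*10*)(0*10*0*10*)*: on '0' the DFA goes A → C and accepts (C ∈ Accept), but the regex does not match it → eliminate
Only (B) is consistent with the DFA.
(B) 0(0|1)*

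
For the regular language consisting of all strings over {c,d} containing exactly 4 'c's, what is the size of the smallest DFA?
By Myhill–Nerode, count the distinguishable equivalence classes: 6 classes — having seen 0, 1, …, 4, or >4 copies of 'c'; the count-4 class is the only accepting one and >4 is dead.
6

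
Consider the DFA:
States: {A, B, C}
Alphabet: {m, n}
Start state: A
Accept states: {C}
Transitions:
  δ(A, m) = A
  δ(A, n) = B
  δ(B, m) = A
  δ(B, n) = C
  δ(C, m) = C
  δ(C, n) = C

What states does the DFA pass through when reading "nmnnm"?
read 'n': A → B
  read 'm': B → A
  read 'n': A → B
  read 'n': B → C
  read 'm': C → C
A -> B -> A -> B -> C -> C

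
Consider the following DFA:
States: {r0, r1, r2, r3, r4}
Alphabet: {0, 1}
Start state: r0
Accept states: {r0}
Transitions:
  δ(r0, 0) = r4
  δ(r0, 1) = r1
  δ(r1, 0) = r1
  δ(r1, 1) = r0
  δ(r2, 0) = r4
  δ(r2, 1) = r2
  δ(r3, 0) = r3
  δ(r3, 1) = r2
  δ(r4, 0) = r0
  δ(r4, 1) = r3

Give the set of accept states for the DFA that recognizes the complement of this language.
Complement accept states = All states \ Original accept states
= {r0, r1, r2, r3, r4} \ {r0}
{r1, r2, r3, r4}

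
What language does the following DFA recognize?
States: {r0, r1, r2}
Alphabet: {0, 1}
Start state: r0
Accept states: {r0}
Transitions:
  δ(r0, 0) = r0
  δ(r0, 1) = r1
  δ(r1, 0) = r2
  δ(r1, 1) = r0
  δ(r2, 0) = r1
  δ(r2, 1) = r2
Testing a few strings:
  '0001' → reject
  '1101' → reject
  '0' → accept
  '0000' → accept
State roles: r0=value ≡ 0 (mod 3); r1=value ≡ 1 (mod 3); r2=value ≡ 2 (mod 3)
All binary strings representing a multiple of 3 (read in base 2; leading zeros allowed and ε counts as 0)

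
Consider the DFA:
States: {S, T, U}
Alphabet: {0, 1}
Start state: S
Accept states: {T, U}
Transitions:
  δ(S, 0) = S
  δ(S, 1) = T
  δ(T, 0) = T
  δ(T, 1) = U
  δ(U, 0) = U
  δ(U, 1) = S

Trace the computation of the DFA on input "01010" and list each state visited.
read '0': S → S
  read '1': S → T
  read '0': T → T
  read '1': T → U
  read '0': U → U
S -> S -> T -> T -> U -> U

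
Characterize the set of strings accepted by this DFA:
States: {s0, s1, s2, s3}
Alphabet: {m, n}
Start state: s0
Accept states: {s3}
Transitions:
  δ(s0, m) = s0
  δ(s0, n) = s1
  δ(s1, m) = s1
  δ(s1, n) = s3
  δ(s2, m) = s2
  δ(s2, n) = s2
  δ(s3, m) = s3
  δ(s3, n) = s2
Testing a few strings:
  'mm' → reject
  'nnmn' → reject
  'nnn' → reject
  'mmmm' → reject
State roles: s0=zero n's; s1=one n; s2=≥ three n's (dead); s3=two n's
All strings over {m,n} containing exactly two n's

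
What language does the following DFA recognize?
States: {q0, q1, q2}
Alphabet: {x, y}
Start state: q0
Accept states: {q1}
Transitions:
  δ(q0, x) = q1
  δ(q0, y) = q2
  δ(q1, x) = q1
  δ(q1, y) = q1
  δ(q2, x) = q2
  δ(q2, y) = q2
Testing a few strings:
  'yxy' → reject
  'y' → reject
  'yxx' → reject
  'xxy' → accept
State roles: q0=no input read; q1=started with x; q2=started with y (dead)
All strings over {x,y} starting with x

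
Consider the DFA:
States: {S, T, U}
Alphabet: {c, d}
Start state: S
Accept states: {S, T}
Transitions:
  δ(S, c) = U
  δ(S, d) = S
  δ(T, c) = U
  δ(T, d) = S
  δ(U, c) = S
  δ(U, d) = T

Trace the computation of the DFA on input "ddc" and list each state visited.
read 'd': S → S
  read 'd': S → S
  read 'c': S → U
S -> S -> S -> U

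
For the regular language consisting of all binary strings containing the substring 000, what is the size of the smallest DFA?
By Myhill–Nerode, count the distinguishable equivalence classes: 4 classes — one per longest suffix of the input that is a prefix of '000' (lengths 0 through 2), plus an absorbing 'already seen 000' class.
4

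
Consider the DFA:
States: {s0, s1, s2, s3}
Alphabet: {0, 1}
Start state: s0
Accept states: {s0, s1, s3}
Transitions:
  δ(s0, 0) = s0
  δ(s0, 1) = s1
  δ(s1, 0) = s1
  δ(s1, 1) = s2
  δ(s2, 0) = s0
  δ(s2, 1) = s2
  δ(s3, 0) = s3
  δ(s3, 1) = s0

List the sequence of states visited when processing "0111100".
read '0': s0 → s0
  read '1': s0 → s1
  read '1': s1 → s2
  read '1': s2 → s2
  read '1': s2 → s2
  read '0': s2 → s0
  read '0': s0 → s0
s0 -> s0 -> s1 -> s2 -> s2 -> s2 -> s0 -> s0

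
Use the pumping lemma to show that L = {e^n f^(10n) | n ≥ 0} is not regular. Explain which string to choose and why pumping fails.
Assume L is regular with pumping length p. Idea: pumping the e-block breaks the 1:10 ratio.
Choose s = e^p f^(10p) (length 11p ≥ p). By the pumping lemma, s = xyz with |xy| ≤ p, |y| > 0, so y = e^k with k ≥ 1. Then xy²z = e^(p+k) f^(10p). For this to be in L we would need 10p = 10(p+k), i.e. 10k = 0, contradicting k ≥ 1. So xy²z ∉ L.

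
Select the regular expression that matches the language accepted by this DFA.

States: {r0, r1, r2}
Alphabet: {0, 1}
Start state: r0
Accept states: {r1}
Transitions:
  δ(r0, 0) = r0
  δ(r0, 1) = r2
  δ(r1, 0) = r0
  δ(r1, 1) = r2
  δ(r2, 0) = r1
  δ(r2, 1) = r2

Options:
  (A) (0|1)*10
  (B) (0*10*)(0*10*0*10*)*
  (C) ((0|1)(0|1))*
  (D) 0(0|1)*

Check each option against the DFA on short strings; one disagreement eliminates an option:
  (A) (0|1)*10: agrees with the DFA on every string of length ≤ 6
  (B) (0*10*)(0*10*0*10*)*: on '1' the DFA goes r0 → r2 and rejects (r2 ∉ Accept), but the regex matches it → eliminate
  (C) ((0|1)(0|1))*: on ε the DFA stays in r0 and rejects (r0 ∉ Accept), but the regex matches it → eliminate
  (D) 0(0|1)*: on '0' the DFA goes r0 → r0 and rejects (r0 ∉ Accept), but the regex matches it → eliminate
Only (A) is consistent with the DFA.
(A) (0|1)*10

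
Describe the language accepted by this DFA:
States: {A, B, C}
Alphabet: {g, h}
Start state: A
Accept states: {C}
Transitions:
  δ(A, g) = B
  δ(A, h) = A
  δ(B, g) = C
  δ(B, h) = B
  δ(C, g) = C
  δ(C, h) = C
Testing a few strings:
  'hhh' → reject
  'hggh' → accept
  'hhg' → reject
  'gghg' → accept
State roles: A=zero g's seen; B=one g seen; C=≥ two g's seen
All strings over {g,h} containing at least two g's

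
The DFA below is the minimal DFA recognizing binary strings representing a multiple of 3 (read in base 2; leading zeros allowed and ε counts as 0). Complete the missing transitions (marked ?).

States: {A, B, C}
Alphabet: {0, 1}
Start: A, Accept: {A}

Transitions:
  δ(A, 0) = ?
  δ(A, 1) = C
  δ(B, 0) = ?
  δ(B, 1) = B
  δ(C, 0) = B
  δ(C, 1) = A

From the language and accept set, identify what each state tracks — A: value ≡ 0 (mod 3); B: value ≡ 2 (mod 3); C: value ≡ 1 (mod 3).
Each missing δ(q, a) is the state matching the new tracked value after reading a.
δ(A, 0) = A; δ(B, 0) = C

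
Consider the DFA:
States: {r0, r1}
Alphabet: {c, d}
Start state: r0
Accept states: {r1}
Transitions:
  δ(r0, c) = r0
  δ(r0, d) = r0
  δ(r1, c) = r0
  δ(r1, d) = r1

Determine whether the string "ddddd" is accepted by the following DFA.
Processing string "ddddd":
  r0 --d--> r0
  r0 --d--> r0
  r0 --d--> r0
  r0 --d--> r0
  r0 --d--> r0
Final state: r0
Accept states: {r1}
No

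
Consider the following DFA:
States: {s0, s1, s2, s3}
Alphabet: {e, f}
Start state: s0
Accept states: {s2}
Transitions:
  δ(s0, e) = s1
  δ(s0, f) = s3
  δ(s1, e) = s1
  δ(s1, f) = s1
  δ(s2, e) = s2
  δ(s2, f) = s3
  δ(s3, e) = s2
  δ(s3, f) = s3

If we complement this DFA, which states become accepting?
Complement accept states = All states \ Original accept states
= {s0, s1, s2, s3} \ {s2}
{s0, s1, s3}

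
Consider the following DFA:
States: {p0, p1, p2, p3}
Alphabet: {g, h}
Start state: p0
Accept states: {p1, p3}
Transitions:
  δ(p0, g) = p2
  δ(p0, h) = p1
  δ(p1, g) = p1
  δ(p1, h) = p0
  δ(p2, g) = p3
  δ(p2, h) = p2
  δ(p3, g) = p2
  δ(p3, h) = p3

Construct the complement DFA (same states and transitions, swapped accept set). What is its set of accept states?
Complement accept states = All states \ Original accept states
= {p0, p1, p2, p3} \ {p1, p3}
{p0, p2}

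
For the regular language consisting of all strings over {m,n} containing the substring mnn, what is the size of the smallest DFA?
By Myhill–Nerode, count the distinguishable equivalence classes: 4 classes — one per longest suffix of the input that is a prefix of 'mnn' (lengths 0 through 2), plus an absorbing 'already seen mnn' class.
4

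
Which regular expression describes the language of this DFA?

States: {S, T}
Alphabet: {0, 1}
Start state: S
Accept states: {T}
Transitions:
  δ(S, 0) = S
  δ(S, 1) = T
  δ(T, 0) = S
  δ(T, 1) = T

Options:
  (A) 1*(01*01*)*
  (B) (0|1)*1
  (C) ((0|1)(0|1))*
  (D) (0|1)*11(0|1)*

Check each option against the DFA on short strings; one disagreement eliminates an option:
  (A) 1*(01*01*)*: on ε the DFA stays in S and rejects (S ∉ Accept), but the regex matches it → eliminate
  (B) (0|1)*1: agrees with the DFA on every string of length ≤ 6
  (C) ((0|1)(0|1))*: on ε the DFA stays in S and rejects (S ∉ Accept), but the regex matches it → eliminate
  (D) (0|1)*11(0|1)*: on '1' the DFA goes S → T and accepts (T ∈ Accept), but the regex does not match it → eliminate
Only (B) is consistent with the DFA.
(B) (0|1)*1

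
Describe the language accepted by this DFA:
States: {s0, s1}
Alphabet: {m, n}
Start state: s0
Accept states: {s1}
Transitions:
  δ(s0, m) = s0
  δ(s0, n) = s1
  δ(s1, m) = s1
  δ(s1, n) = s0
Testing a few strings:
  'nm' → accept
  'mnn' → reject
  'nn' → reject
  'mm' → reject
State roles: s0=even number of n's so far; s1=odd number of n's so far
All strings over {m,n} with an odd number of n's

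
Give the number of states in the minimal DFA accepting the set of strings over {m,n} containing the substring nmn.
By Myhill–Nerode, count the distinguishable equivalence classes: 4 classes — one per longest suffix of the input that is a prefix of 'nmn' (lengths 0 through 2), plus an absorbing 'already seen nmn' class.
4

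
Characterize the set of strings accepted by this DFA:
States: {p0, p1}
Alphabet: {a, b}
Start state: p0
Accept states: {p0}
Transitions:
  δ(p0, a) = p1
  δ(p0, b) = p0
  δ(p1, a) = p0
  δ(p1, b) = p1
Testing a few strings:
  'b' → accept
  'aab' → accept
  'ba' → reject
  'bab' → reject
State roles: p0=even number of a's so far; p1=odd number of a's so far
All strings over {a,b} with an even number of a's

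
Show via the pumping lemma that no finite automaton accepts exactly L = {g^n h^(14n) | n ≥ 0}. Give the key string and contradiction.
Assume L is regular with pumping length p. Idea: pumping the g-block breaks the 1:14 ratio.
Choose s = g^p h^(14p) (length 15p ≥ p). By the pumping lemma, s = xyz with |xy| ≤ p, |y| > 0, so y = g^k with k ≥ 1. Then xy²z = g^(p+k) h^(14p). For this to be in L we would need 14p = 14(p+k), i.e. 14k = 0, contradicting k ≥ 1. So xy²z ∉ L.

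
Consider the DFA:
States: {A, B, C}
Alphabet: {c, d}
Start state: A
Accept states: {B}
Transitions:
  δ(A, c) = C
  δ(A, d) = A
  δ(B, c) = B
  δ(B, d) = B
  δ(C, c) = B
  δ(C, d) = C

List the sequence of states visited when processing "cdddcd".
read 'c': A → C
  read 'd': C → C
  read 'd': C → C
  read 'd': C → C
  read 'c': C → B
  read 'd': B → B
A -> C -> C -> C -> C -> B -> B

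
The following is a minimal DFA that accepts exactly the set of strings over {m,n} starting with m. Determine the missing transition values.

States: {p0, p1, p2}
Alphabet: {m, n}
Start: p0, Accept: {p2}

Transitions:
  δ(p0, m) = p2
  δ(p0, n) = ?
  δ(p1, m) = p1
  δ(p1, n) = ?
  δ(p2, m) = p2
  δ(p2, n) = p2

From the language and accept set, identify what each state tracks — p0: no input read; p1: started with n (dead); p2: started with m.
Each missing δ(q, a) is the state matching the new tracked value after reading a.
δ(p0, n) = p1; δ(p1, n) = p1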